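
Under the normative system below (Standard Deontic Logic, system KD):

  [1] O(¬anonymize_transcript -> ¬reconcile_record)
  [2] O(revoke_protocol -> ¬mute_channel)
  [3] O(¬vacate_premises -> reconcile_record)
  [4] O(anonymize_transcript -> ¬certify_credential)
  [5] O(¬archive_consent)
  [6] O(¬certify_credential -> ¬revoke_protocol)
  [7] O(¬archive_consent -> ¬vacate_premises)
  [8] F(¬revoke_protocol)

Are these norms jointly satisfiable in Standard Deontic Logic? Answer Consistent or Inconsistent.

Inconsistent

Premise 5 gives O(¬archive_consent).
With premise 7, O(¬archive_consent -> ¬vacate_premises), the K-axiom yields O(¬vacate_premises).
Applying K to premise 3 (O(¬vacate_premises -> reconcile_record)) and O(¬vacate_premises) yields O(reconcile_record).
Premise 1, O(¬anonymize_transcript -> ¬reconcile_record), contraposes to O(reconcile_record -> anonymize_transcript); with O(reconcile_record) we get O(anonymize_transcript).
Applying K to premise 4 (O(anonymize_transcript -> ¬certify_credential)) and O(anonymize_transcript) yields O(¬certify_credential).
With premise 6, O(¬certify_credential -> ¬revoke_protocol), the K-axiom yields O(¬revoke_protocol).
However, F(¬revoke_protocol) at premise 8 amounts to O(revoke_protocol).
We now have both O(¬revoke_protocol) and O(revoke_protocol) — revoke_protocol is simultaneously obligatory and forbidden, violating the D-axiom.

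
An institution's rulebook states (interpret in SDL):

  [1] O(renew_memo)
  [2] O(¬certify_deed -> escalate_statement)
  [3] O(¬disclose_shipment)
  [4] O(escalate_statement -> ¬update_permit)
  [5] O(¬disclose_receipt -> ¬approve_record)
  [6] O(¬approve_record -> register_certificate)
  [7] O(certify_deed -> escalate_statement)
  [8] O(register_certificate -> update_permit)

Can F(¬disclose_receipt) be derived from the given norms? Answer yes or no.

By case analysis on certify_deed: premise 7 gives O(certify_deed -> escalate_statement) and premise 2 gives O(¬certify_deed -> escalate_statement), so O(escalate_statement) either way.
With premise 4, O(escalate_statement -> ¬update_permit), the K-axiom yields O(¬update_permit).
Premise 8, O(register_certificate -> update_permit), contraposes to O(¬update_permit -> ¬register_certificate); with O(¬update_permit) we get O(¬register_certificate).
The contrapositive of premise 6 (O(¬approve_record -> register_certificate)) is O(¬register_certificate -> approve_record), and O(¬register_certificate) is already established, so O(approve_record).
The contrapositive of premise 5 (O(¬disclose_receipt -> ¬approve_record)) is O(approve_record -> disclose_receipt), and O(approve_record) is already established, so O(disclose_receipt).
Premises 1, 3 do not contribute to this derivation.
So O(disclose_receipt) holds, i.e. F(¬disclose_receipt). The claim follows.

Yes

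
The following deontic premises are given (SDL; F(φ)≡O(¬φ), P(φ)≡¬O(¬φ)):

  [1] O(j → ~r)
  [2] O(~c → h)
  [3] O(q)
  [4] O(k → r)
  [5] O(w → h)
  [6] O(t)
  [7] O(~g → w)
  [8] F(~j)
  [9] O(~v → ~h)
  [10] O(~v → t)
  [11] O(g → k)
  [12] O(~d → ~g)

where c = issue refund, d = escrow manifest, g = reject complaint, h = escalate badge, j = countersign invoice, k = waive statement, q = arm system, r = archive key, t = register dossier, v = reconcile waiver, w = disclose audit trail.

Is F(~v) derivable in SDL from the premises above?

Premise 8 is F(~j), i.e. O(j).
Applying K to premise 1 (O(j → ~r)) and O(j) yields O(~r).
The contrapositive of premise 4 (O(k → r)) is O(~r → ~k), and O(~r) is already established, so O(~k).
Premise 11 is O(g → k); contrapositively O(~k → ~g). Since O(~k) holds, K gives O(~g).
Premise 7 is O(~g → w); since O(~g), deontic closure gives O(w).
From O(w) and premise 5, O(w → h), we obtain O(h).
The contrapositive of premise 9 (O(~v → ~h)) is O(h → v), and O(h) is already established, so O(v).
Premises 2, 3, 6, 10, 12 do not contribute to this derivation.
So O(v) holds, i.e. F(~v). The claim follows.

Yes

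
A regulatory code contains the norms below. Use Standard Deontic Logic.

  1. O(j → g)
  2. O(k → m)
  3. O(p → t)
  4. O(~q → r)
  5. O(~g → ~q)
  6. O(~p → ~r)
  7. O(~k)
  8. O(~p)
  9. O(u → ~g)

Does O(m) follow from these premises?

Premise 2 is O(k → m), but O(k) is not derivable from the premises, so it does not yield O(m).
No other premise forces O(m). An ideal world satisfying every premise can still have m false, so O(m) is not derivable.

No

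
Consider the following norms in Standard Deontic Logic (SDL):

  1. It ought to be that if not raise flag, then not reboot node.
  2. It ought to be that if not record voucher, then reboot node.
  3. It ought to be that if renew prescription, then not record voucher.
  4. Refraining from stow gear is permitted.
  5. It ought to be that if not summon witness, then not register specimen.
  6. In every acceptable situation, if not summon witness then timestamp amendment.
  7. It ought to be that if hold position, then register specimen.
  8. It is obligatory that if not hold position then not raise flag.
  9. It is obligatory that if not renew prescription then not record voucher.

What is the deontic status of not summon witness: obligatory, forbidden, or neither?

Forbidden

By case analysis on renew_prescription: premise 3 gives O(renew_prescription → ¬record_voucher) and premise 9 gives O(¬renew_prescription → ¬record_voucher), so O(¬record_voucher) either way.
With premise 2, O(¬record_voucher → reboot_node), the K-axiom yields O(reboot_node).
Premise 1, O(¬raise_flag → ¬reboot_node), contraposes to O(reboot_node → raise_flag); with O(reboot_node) we get O(raise_flag).
The contrapositive of premise 8 (O(¬hold_position → ¬raise_flag)) is O(raise_flag → hold_position), and O(raise_flag) is already established, so O(hold_position).
From O(hold_position) and premise 7, O(hold_position → register_specimen), we obtain O(register_specimen).
Premise 5 is O(¬summon_witness → ¬register_specimen); contrapositively O(register_specimen → summon_witness). Since O(register_specimen) holds, K gives O(summon_witness).
Premises 4, 6 do not contribute to this derivation.
Thus O(summon_witness), which is F(¬summon_witness): ¬summon_witness is forbidden.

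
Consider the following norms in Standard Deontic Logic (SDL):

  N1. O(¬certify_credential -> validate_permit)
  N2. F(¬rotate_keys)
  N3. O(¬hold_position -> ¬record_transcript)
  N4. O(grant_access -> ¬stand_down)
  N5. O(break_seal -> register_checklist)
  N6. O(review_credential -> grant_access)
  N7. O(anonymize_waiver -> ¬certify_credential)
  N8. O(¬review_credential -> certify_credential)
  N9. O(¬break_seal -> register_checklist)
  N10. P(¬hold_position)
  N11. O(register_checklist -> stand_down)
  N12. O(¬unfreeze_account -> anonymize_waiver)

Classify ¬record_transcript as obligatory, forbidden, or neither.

Neither

Premise 3 is O(¬hold_position -> ¬record_transcript), but O(¬hold_position) is not derivable from the premises (the permission P(¬hold_position) asserts only ¬O(hold_position), not O(¬hold_position)), so it does not yield O(¬record_transcript).
No premise or chain of K-axiom applications forces O(¬record_transcript), and none forces O(record_transcript). So ¬record_transcript is neither obligatory nor forbidden under these norms.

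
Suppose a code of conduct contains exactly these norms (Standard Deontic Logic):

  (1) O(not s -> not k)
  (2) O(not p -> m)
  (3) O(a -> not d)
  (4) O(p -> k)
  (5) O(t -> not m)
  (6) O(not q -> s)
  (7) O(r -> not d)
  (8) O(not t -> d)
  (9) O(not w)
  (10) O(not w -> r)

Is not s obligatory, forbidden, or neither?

Premise 9 gives O(not w).
With premise 10, O(not w -> r), the K-axiom yields O(r).
With premise 7, O(r -> not d), the K-axiom yields O(not d).
The contrapositive of premise 8 (O(not t -> d)) is O(not d -> t), and O(not d) is already established, so O(t).
From O(t) and premise 5, O(t -> not m), we obtain O(not m).
The contrapositive of premise 2 (O(not p -> m)) is O(not m -> p), and O(not m) is already established, so O(p).
Applying K to premise 4 (O(p -> k)) and O(p) yields O(k).
Premise 1 is O(not s -> not k); contrapositively O(k -> s). Since O(k) holds, K gives O(s).
Premises 3, 6 do not contribute to this derivation.
Thus O(s), which is F(not s): not s is forbidden.

Forbidden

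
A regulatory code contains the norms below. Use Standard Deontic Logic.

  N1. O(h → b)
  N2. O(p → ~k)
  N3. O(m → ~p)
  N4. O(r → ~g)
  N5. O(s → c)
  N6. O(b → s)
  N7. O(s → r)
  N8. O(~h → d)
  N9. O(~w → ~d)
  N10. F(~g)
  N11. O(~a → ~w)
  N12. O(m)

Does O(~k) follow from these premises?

No

Premise 2 is O(p → ~k), but O(p) is not derivable from the premises, so it does not yield O(~k).
No other premise forces O(~k). An ideal world satisfying every premise can still have ~k false, so O(~k) is not derivable.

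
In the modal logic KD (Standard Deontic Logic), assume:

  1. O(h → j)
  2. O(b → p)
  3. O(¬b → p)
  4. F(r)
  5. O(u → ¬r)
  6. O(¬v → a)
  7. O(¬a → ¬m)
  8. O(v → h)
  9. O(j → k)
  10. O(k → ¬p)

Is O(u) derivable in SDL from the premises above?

Premise 5 is O(u → ¬r); even if O(¬r) held, inferring O(u) would be affirming the consequent — invalid.
No other premise forces O(u). An ideal world satisfying every premise can still have u false, so O(u) is not derivable.

No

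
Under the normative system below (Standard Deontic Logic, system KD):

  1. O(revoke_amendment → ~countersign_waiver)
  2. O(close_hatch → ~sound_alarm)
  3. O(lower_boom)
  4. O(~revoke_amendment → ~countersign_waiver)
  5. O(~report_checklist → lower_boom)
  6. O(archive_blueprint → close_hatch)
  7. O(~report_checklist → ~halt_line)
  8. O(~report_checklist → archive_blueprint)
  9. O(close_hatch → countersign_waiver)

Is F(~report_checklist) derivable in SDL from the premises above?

Premises 1 and 4 are O(revoke_amendment → ~countersign_waiver) and O(~revoke_amendment → ~countersign_waiver); every ideal world satisfies revoke_amendment or ~revoke_amendment, so in either case ~countersign_waiver holds — hence O(~countersign_waiver).
Premise 9 is O(close_hatch → countersign_waiver); contrapositively O(~countersign_waiver → ~close_hatch). Since O(~countersign_waiver) holds, K gives O(~close_hatch).
The contrapositive of premise 6 (O(archive_blueprint → close_hatch)) is O(~close_hatch → ~archive_blueprint), and O(~close_hatch) is already established, so O(~archive_blueprint).
The contrapositive of premise 8 (O(~report_checklist → archive_blueprint)) is O(~archive_blueprint → report_checklist), and O(~archive_blueprint) is already established, so O(report_checklist).
Premises 2, 3, 5, 7 do not contribute to this derivation.
So O(report_checklist) holds, i.e. F(~report_checklist). The claim follows.

Yes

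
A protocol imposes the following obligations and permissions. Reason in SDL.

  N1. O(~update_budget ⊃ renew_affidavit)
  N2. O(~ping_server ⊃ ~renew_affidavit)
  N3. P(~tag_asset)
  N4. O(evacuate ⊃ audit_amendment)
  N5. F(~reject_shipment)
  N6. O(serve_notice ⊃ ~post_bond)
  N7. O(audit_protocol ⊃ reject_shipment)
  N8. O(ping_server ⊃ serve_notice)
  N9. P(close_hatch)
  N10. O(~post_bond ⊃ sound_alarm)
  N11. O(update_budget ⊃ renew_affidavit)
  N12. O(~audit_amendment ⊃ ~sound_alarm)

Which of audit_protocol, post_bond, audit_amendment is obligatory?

audit_amendment

Premises 11 and 1 are O(update_budget ⊃ renew_affidavit) and O(~update_budget ⊃ renew_affidavit); every ideal world satisfies update_budget or ~update_budget, so in either case renew_affidavit holds — hence O(renew_affidavit).
Premise 2 is O(~ping_server ⊃ ~renew_affidavit); contrapositively O(renew_affidavit ⊃ ping_server). Since O(renew_affidavit) holds, K gives O(ping_server).
From O(ping_server) and premise 8, O(ping_server ⊃ serve_notice), we obtain O(serve_notice).
From O(serve_notice) and premise 6, O(serve_notice ⊃ ~post_bond), we obtain O(~post_bond).
From O(~post_bond) and premise 10, O(~post_bond ⊃ sound_alarm), we obtain O(sound_alarm).
Premise 12, O(~audit_amendment ⊃ ~sound_alarm), contraposes to O(sound_alarm ⊃ audit_amendment); with O(sound_alarm) we get O(audit_amendment).
So O(audit_amendment) holds — audit_amendment is obligatory. None of the other listed options is made obligatory by any chain of premises.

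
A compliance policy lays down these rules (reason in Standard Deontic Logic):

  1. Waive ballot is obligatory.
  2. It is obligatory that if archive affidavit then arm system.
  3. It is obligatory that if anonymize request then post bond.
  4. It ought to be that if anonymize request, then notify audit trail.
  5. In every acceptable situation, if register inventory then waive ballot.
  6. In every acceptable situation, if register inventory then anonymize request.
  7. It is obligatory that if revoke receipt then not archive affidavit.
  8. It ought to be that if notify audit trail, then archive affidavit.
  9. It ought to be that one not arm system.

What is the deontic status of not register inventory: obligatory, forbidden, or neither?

Premise 9 states O(¬arm_system) outright.
Premise 2, O(archive_affidavit → arm_system), contraposes to O(¬arm_system → ¬archive_affidavit); with O(¬arm_system) we get O(¬archive_affidavit).
Premise 8, O(notify_audit_trail → archive_affidavit), contraposes to O(¬archive_affidavit → ¬notify_audit_trail); with O(¬archive_affidavit) we get O(¬notify_audit_trail).
The contrapositive of premise 4 (O(anonymize_request → notify_audit_trail)) is O(¬notify_audit_trail → ¬anonymize_request), and O(¬notify_audit_trail) is already established, so O(¬anonymize_request).
Premise 6, O(register_inventory → anonymize_request), contraposes to O(¬anonymize_request → ¬register_inventory); with O(¬anonymize_request) we get O(¬register_inventory).
Premises 1, 3, 5, 7 do not contribute to this derivation.
Hence ¬register_inventory is obligatory.

Obligatory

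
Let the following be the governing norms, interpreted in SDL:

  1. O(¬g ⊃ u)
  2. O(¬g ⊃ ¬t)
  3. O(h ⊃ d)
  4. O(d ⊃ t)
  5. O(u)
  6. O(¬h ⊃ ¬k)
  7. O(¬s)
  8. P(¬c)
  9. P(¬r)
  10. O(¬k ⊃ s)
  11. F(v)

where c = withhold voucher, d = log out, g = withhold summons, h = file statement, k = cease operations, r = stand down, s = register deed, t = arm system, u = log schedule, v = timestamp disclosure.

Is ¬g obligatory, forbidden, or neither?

Forbidden

Premise 7 states O(¬s) outright.
Premise 10, O(¬k ⊃ s), contraposes to O(¬s ⊃ k); with O(¬s) we get O(k).
Premise 6, O(¬h ⊃ ¬k), contraposes to O(k ⊃ h); with O(k) we get O(h).
From O(h) and premise 3, O(h ⊃ d), we obtain O(d).
Premise 4 is O(d ⊃ t); since O(d), deontic closure gives O(t).
Premise 2 is O(¬g ⊃ ¬t); contrapositively O(t ⊃ g). Since O(t) holds, K gives O(g).
Premises 1, 5, 8, 9, 11 do not contribute to this derivation.
Thus O(g), which is F(¬g): ¬g is forbidden.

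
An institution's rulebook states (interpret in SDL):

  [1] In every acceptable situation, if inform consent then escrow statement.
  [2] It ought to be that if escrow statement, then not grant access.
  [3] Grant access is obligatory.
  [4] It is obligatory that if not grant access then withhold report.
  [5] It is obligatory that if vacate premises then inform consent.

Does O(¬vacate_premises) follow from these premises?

Yes

Premise 3 states O(grant_access) outright.
Premise 2 is O(escrow_statement → ¬grant_access); contrapositively O(grant_access → ¬escrow_statement). Since O(grant_access) holds, K gives O(¬escrow_statement).
Premise 1, O(inform_consent → escrow_statement), contraposes to O(¬escrow_statement → ¬inform_consent); with O(¬escrow_statement) we get O(¬inform_consent).
Premise 5, O(vacate_premises → inform_consent), contraposes to O(¬inform_consent → ¬vacate_premises); with O(¬inform_consent) we get O(¬vacate_premises).
Premise 4 does not contribute to this derivation.
So O(¬vacate_premises) follows.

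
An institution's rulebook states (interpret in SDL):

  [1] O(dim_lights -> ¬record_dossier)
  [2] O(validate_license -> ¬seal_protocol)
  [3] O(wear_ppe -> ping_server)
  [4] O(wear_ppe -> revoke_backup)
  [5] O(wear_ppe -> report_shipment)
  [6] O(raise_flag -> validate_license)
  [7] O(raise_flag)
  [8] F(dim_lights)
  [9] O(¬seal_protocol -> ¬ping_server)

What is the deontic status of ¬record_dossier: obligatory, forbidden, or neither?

Neither

Premise 1 is O(dim_lights -> ¬record_dossier), but O(dim_lights) is not derivable from the premises, so it does not yield O(¬record_dossier).
No premise or chain of K-axiom applications forces O(¬record_dossier), and none forces O(record_dossier). So ¬record_dossier is neither obligatory nor forbidden under these norms.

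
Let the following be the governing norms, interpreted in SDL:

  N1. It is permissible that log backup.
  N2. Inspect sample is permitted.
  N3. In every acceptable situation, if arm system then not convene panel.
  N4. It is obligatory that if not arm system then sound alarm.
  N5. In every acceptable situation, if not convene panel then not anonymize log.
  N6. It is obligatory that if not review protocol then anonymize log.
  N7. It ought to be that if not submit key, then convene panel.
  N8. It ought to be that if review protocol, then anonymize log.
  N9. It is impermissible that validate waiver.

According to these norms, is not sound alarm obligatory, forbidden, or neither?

By case analysis on ¬review_protocol: premise 6 gives O(¬review_protocol → anonymize_log) and premise 8 gives O(review_protocol → anonymize_log), so O(anonymize_log) either way.
Premise 5 is O(¬convene_panel → ¬anonymize_log); contrapositively O(anonymize_log → convene_panel). Since O(anonymize_log) holds, K gives O(convene_panel).
The contrapositive of premise 3 (O(arm_system → ¬convene_panel)) is O(convene_panel → ¬arm_system), and O(convene_panel) is already established, so O(¬arm_system).
Premise 4 is O(¬arm_system → sound_alarm); since O(¬arm_system), deontic closure gives O(sound_alarm).
Premises 1, 2, 7, 9 do not contribute to this derivation.
Thus O(sound_alarm), which is F(¬sound_alarm): ¬sound_alarm is forbidden.

Forbidden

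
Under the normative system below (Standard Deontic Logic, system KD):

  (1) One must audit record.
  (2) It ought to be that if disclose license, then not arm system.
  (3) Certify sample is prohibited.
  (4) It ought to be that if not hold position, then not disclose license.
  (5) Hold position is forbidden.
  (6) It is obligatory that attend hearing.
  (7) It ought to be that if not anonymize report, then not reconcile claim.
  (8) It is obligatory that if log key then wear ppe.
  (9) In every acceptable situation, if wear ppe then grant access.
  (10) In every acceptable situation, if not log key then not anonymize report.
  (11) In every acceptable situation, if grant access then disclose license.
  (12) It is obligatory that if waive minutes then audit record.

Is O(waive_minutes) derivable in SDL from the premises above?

No

Premise 12 is O(waive_minutes → audit_record); even if O(audit_record) held, inferring O(waive_minutes) would be affirming the consequent — invalid.
No other premise forces O(waive_minutes). An ideal world satisfying every premise can still have waive_minutes false, so O(waive_minutes) is not derivable.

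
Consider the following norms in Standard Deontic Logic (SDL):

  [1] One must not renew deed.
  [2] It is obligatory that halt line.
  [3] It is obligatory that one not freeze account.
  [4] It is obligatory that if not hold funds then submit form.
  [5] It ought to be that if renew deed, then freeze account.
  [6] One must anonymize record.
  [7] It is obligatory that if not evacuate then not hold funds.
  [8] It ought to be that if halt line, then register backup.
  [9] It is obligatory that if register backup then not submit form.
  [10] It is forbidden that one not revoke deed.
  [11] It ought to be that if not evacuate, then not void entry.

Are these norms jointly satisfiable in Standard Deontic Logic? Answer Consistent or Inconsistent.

Consistent

Premise 5 is O(renew_deed → freeze_account), but O(renew_deed) is not derivable from the premises, so it does not yield O(freeze_account).
So O(freeze_account) is not derivable, and the apparent clash with O(¬freeze_account) does not arise.
A world satisfying every obligation exists (e.g. anonymize_record=true, evacuate=true, freeze_account=false, halt_line=true, hold_funds=true, register_backup=true, renew_deed=false, revoke_deed=true, submit_form=false, void_entry=false); no atom is both obligatory and forbidden, so the set is consistent.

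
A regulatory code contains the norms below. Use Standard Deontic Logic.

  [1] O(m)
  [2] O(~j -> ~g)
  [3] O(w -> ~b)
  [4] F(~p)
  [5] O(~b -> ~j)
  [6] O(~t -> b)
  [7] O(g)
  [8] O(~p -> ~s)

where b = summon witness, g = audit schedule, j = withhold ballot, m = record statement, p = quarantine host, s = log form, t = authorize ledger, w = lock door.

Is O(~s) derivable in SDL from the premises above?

No

Premise 8 is O(~p -> ~s), but O(~p) is not derivable from the premises, so it does not yield O(~s).
No other premise forces O(~s). An ideal world satisfying every premise can still have ~s false, so O(~s) is not derivable.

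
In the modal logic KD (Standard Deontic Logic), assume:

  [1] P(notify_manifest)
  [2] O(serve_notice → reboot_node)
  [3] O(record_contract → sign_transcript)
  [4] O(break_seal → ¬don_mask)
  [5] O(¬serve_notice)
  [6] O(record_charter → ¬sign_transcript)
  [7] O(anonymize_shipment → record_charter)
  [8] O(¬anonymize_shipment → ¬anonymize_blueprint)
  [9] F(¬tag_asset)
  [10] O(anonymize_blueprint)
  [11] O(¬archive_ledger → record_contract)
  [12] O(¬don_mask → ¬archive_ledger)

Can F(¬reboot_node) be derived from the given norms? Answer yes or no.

Premise 2 is O(serve_notice → reboot_node), but O(serve_notice) is not derivable from the premises, so it does not yield O(reboot_node).
No other premise forces O(reboot_node). An ideal world satisfying every premise can still have ¬reboot_node true, so F(¬reboot_node) is not derivable.

No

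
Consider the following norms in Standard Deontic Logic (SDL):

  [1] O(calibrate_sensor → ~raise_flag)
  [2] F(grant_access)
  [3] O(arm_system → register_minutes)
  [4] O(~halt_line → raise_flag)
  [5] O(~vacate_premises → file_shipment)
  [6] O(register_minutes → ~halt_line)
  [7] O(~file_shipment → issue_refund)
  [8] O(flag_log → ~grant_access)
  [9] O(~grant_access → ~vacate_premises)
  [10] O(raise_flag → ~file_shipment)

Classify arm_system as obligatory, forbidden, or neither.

Forbidden

Premise 2 is F(grant_access), i.e. O(~grant_access).
From O(~grant_access) and premise 9, O(~grant_access → ~vacate_premises), we obtain O(~vacate_premises).
With premise 5, O(~vacate_premises → file_shipment), the K-axiom yields O(file_shipment).
Premise 10 is O(raise_flag → ~file_shipment); contrapositively O(file_shipment → ~raise_flag). Since O(file_shipment) holds, K gives O(~raise_flag).
Premise 4, O(~halt_line → raise_flag), contraposes to O(~raise_flag → halt_line); with O(~raise_flag) we get O(halt_line).
The contrapositive of premise 6 (O(register_minutes → ~halt_line)) is O(halt_line → ~register_minutes), and O(halt_line) is already established, so O(~register_minutes).
Premise 3, O(arm_system → register_minutes), contraposes to O(~register_minutes → ~arm_system); with O(~register_minutes) we get O(~arm_system).
Premises 1, 7, 8 do not contribute to this derivation.
Thus O(~arm_system), which is F(arm_system): arm_system is forbidden.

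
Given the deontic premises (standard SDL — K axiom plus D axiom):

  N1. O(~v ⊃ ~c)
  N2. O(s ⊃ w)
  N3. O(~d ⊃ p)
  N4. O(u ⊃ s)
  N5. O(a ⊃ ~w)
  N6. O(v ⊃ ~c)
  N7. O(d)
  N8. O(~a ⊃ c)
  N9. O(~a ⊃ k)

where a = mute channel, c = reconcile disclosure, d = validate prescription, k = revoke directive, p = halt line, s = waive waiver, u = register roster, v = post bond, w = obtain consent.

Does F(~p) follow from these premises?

No

Premise 3 is O(~d ⊃ p), but O(~d) is not derivable from the premises, so it does not yield O(p).
No other premise forces O(p). An ideal world satisfying every premise can still have ~p true, so F(~p) is not derivable.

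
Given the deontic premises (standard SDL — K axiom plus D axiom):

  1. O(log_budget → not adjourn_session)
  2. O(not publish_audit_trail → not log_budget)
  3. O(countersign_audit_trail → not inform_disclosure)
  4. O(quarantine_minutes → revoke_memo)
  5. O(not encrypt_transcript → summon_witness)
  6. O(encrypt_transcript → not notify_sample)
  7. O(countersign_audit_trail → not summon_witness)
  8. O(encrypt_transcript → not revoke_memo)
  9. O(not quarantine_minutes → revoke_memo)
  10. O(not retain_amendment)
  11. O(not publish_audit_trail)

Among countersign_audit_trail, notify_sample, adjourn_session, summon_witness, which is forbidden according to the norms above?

By case analysis on quarantine_minutes: premise 4 gives O(quarantine_minutes → revoke_memo) and premise 9 gives O(not quarantine_minutes → revoke_memo), so O(revoke_memo) either way.
Premise 8, O(encrypt_transcript → not revoke_memo), contraposes to O(revoke_memo → not encrypt_transcript); with O(revoke_memo) we get O(not encrypt_transcript).
Applying K to premise 5 (O(not encrypt_transcript → summon_witness)) and O(not encrypt_transcript) yields O(summon_witness).
Premise 7 is O(countersign_audit_trail → not summon_witness); contrapositively O(summon_witness → not countersign_audit_trail). Since O(summon_witness) holds, K gives O(not countersign_audit_trail).
So O(not countersign_audit_trail) holds, i.e. countersign_audit_trail is forbidden. None of the other listed options is forbidden under the premises.

countersign_audit_trail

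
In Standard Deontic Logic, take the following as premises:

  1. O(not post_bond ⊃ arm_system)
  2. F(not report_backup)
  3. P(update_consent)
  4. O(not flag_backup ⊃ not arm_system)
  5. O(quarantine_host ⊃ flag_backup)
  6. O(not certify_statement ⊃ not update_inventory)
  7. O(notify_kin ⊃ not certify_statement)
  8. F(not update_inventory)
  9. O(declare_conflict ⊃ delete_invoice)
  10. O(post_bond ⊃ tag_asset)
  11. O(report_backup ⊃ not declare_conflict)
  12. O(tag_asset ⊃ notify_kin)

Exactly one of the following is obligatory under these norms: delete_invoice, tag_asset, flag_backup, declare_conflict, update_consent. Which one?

Premise 8, F(not update_inventory), is equivalent to O(update_inventory).
Premise 6, O(not certify_statement ⊃ not update_inventory), contraposes to O(update_inventory ⊃ certify_statement); with O(update_inventory) we get O(certify_statement).
The contrapositive of premise 7 (O(notify_kin ⊃ not certify_statement)) is O(certify_statement ⊃ not notify_kin), and O(certify_statement) is already established, so O(not notify_kin).
The contrapositive of premise 12 (O(tag_asset ⊃ notify_kin)) is O(not notify_kin ⊃ not tag_asset), and O(not notify_kin) is already established, so O(not tag_asset).
Premise 10 is O(post_bond ⊃ tag_asset); contrapositively O(not tag_asset ⊃ not post_bond). Since O(not tag_asset) holds, K gives O(not post_bond).
Premise 1 is O(not post_bond ⊃ arm_system); since O(not post_bond), deontic closure gives O(arm_system).
The contrapositive of premise 4 (O(not flag_backup ⊃ not arm_system)) is O(arm_system ⊃ flag_backup), and O(arm_system) is already established, so O(flag_backup).
So O(flag_backup) holds — flag_backup is obligatory. None of the other listed options is made obligatory by any chain of premises.

flag_backup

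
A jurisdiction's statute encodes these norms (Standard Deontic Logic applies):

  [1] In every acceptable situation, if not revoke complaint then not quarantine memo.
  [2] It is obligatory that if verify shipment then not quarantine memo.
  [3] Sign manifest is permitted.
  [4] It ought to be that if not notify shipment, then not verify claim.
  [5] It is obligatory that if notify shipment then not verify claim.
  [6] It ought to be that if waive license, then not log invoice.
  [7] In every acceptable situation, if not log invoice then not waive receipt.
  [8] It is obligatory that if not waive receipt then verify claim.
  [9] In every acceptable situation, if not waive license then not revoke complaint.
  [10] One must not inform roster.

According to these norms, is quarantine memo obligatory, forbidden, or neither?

Forbidden

Premises 4 and 5 cover both cases: O(¬notify_shipment → ¬verify_claim) and O(notify_shipment → ¬verify_claim). Since ¬notify_shipment ∨ notify_shipment is a tautology, O(¬verify_claim) follows.
Premise 8 is O(¬waive_receipt → verify_claim); contrapositively O(¬verify_claim → waive_receipt). Since O(¬verify_claim) holds, K gives O(waive_receipt).
Premise 7, O(¬log_invoice → ¬waive_receipt), contraposes to O(waive_receipt → log_invoice); with O(waive_receipt) we get O(log_invoice).
Premise 6 is O(waive_license → ¬log_invoice); contrapositively O(log_invoice → ¬waive_license). Since O(log_invoice) holds, K gives O(¬waive_license).
With premise 9, O(¬waive_license → ¬revoke_complaint), the K-axiom yields O(¬revoke_complaint).
With premise 1, O(¬revoke_complaint → ¬quarantine_memo), the K-axiom yields O(¬quarantine_memo).
Premises 2, 3, 10 do not contribute to this derivation.
Thus O(¬quarantine_memo), which is F(quarantine_memo): quarantine_memo is forbidden.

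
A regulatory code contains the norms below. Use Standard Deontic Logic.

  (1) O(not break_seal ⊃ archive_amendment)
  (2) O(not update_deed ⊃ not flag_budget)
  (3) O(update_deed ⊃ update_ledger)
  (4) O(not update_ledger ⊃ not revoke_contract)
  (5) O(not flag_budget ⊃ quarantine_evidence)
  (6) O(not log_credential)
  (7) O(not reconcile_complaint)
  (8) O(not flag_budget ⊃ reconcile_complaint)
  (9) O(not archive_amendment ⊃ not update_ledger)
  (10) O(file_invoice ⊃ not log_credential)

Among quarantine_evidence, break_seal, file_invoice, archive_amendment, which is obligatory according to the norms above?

From premise 7 we have O(not reconcile_complaint).
Premise 8 is O(not flag_budget ⊃ reconcile_complaint); contrapositively O(not reconcile_complaint ⊃ flag_budget). Since O(not reconcile_complaint) holds, K gives O(flag_budget).
Premise 2, O(not update_deed ⊃ not flag_budget), contraposes to O(flag_budget ⊃ update_deed); with O(flag_budget) we get O(update_deed).
Premise 3 is O(update_deed ⊃ update_ledger); since O(update_deed), deontic closure gives O(update_ledger).
Premise 9 is O(not archive_amendment ⊃ not update_ledger); contrapositively O(update_ledger ⊃ archive_amendment). Since O(update_ledger) holds, K gives O(archive_amendment).
So O(archive_amendment) holds — archive_amendment is obligatory. None of the other listed options is made obligatory by any chain of premises.

archive_amendment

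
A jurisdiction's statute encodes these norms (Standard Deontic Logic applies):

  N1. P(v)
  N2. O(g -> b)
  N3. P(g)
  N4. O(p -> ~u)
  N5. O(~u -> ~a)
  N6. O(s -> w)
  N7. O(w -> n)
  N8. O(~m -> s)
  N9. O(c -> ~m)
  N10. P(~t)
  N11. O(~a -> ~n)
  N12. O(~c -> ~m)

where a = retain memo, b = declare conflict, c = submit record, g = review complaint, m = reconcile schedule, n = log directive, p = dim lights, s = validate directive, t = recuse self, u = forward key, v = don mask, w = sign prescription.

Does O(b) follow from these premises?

No

Premise 2 is O(g -> b), but O(g) is not derivable from the premises (the permission P(g) asserts only ~O(~g), not O(g)), so it does not yield O(b).
No other premise forces O(b). An ideal world satisfying every premise can still have b false, so O(b) is not derivable.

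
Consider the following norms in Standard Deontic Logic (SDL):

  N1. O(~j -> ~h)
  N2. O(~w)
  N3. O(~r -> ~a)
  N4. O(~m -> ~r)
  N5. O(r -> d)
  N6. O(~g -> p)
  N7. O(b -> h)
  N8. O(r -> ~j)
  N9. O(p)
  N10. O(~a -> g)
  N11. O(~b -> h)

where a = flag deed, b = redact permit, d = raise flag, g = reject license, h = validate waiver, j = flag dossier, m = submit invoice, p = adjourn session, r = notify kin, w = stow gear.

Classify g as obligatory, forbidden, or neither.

Obligatory

Premises 11 and 7 cover both cases: O(~b -> h) and O(b -> h). Since ~b ∨ b is a tautology, O(h) follows.
Premise 1 is O(~j -> ~h); contrapositively O(h -> j). Since O(h) holds, K gives O(j).
The contrapositive of premise 8 (O(r -> ~j)) is O(j -> ~r), and O(j) is already established, so O(~r).
From O(~r) and premise 3, O(~r -> ~a), we obtain O(~a).
Premise 10 is O(~a -> g); since O(~a), deontic closure gives O(g).
Premises 2, 4, 5, 6, 9 do not contribute to this derivation.
Hence g is obligatory.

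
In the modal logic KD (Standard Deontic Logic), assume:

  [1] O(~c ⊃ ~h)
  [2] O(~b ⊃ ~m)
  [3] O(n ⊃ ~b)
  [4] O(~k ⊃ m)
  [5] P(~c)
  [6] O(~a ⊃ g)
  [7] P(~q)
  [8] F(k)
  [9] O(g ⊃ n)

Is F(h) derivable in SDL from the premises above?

Premise 1 is O(~c ⊃ ~h), but O(~c) is not derivable from the premises (the permission P(~c) asserts only ~O(c), not O(~c)), so it does not yield O(~h).
No other premise forces O(~h). An ideal world satisfying every premise can still have h true, so F(h) is not derivable.

No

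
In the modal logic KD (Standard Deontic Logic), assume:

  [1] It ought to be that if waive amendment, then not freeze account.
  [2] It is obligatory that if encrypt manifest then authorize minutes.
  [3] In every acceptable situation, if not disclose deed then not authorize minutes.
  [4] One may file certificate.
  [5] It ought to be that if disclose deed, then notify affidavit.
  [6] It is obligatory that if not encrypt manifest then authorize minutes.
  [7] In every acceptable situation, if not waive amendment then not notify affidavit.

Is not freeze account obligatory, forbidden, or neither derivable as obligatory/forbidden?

Obligatory

Premises 2 and 6 are O(encrypt_manifest → authorize_minutes) and O(¬encrypt_manifest → authorize_minutes); every ideal world satisfies encrypt_manifest or ¬encrypt_manifest, so in either case authorize_minutes holds — hence O(authorize_minutes).
The contrapositive of premise 3 (O(¬disclose_deed → ¬authorize_minutes)) is O(authorize_minutes → disclose_deed), and O(authorize_minutes) is already established, so O(disclose_deed).
With premise 5, O(disclose_deed → notify_affidavit), the K-axiom yields O(notify_affidavit).
Premise 7, O(¬waive_amendment → ¬notify_affidavit), contraposes to O(notify_affidavit → waive_amendment); with O(notify_affidavit) we get O(waive_amendment).
Applying K to premise 1 (O(waive_amendment → ¬freeze_account)) and O(waive_amendment) yields O(¬freeze_account).
Premise 4 does not contribute to this derivation.
Hence ¬freeze_account is obligatory.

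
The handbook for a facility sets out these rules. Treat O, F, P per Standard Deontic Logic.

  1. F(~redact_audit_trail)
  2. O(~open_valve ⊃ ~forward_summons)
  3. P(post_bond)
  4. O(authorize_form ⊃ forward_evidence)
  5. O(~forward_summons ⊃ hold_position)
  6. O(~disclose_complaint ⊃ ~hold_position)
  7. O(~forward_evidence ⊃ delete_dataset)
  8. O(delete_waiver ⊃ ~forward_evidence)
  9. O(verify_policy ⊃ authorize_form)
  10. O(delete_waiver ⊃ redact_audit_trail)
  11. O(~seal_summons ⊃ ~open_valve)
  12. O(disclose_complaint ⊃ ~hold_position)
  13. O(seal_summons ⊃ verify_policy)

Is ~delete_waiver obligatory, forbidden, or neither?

Premises 6 and 12 are O(~disclose_complaint ⊃ ~hold_position) and O(disclose_complaint ⊃ ~hold_position); every ideal world satisfies ~disclose_complaint or disclose_complaint, so in either case ~hold_position holds — hence O(~hold_position).
The contrapositive of premise 5 (O(~forward_summons ⊃ hold_position)) is O(~hold_position ⊃ forward_summons), and O(~hold_position) is already established, so O(forward_summons).
Premise 2, O(~open_valve ⊃ ~forward_summons), contraposes to O(forward_summons ⊃ open_valve); with O(forward_summons) we get O(open_valve).
The contrapositive of premise 11 (O(~seal_summons ⊃ ~open_valve)) is O(open_valve ⊃ seal_summons), and O(open_valve) is already established, so O(seal_summons).
Premise 13 is O(seal_summons ⊃ verify_policy); since O(seal_summons), deontic closure gives O(verify_policy).
Applying K to premise 9 (O(verify_policy ⊃ authorize_form)) and O(verify_policy) yields O(authorize_form).
From O(authorize_form) and premise 4, O(authorize_form ⊃ forward_evidence), we obtain O(forward_evidence).
Premise 8, O(delete_waiver ⊃ ~forward_evidence), contraposes to O(forward_evidence ⊃ ~delete_waiver); with O(forward_evidence) we get O(~delete_waiver).
Premises 1, 3, 7, 10 do not contribute to this derivation.
Hence ~delete_waiver is obligatory.

Obligatory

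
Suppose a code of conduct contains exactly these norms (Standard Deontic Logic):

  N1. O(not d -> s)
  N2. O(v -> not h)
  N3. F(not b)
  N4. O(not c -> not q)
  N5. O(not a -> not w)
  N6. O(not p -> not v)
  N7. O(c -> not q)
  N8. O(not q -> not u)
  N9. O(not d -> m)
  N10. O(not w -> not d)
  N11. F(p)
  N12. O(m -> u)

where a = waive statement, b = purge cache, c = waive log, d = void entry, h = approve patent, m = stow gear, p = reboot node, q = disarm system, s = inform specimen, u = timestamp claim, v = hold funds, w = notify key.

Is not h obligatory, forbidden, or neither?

Premise 2 is O(v -> not h), but O(v) is not derivable from the premises, so it does not yield O(not h).
No premise or chain of K-axiom applications forces O(not h), and none forces O(h). So not h is neither obligatory nor forbidden under these norms.

Neither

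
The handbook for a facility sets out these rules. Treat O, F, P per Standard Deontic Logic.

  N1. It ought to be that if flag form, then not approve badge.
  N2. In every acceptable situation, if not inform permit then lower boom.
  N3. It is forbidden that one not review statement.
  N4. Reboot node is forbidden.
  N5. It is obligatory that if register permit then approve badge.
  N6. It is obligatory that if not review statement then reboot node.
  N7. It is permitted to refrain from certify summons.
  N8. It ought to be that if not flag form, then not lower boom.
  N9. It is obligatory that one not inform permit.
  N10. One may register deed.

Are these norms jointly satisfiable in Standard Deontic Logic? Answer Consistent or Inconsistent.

Consistent

Premise 6 is O(¬review_statement → reboot_node), but O(¬review_statement) is not derivable from the premises, so it does not yield O(reboot_node).
So O(reboot_node) is not derivable, and the apparent clash with O(¬reboot_node) does not arise.
A world satisfying every obligation exists (e.g. approve_badge=false, certify_summons=false, flag_form=true, inform_permit=false, lower_boom=true, reboot_node=false, register_deed=false, register_permit=false, review_statement=true); no atom is both obligatory and forbidden, so the set is consistent.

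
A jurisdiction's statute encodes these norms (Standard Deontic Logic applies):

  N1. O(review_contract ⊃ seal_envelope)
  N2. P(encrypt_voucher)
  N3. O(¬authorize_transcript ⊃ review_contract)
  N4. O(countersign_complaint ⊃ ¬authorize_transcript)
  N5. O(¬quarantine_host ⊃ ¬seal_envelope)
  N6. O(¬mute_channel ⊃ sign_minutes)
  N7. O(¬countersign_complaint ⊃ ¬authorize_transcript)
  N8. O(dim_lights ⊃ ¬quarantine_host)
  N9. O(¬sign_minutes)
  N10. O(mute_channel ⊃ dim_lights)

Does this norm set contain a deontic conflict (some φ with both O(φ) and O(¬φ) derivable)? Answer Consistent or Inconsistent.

Inconsistent

Premises 4 and 7 are O(countersign_complaint ⊃ ¬authorize_transcript) and O(¬countersign_complaint ⊃ ¬authorize_transcript); every ideal world satisfies countersign_complaint or ¬countersign_complaint, so in either case ¬authorize_transcript holds — hence O(¬authorize_transcript).
With premise 3, O(¬authorize_transcript ⊃ review_contract), the K-axiom yields O(review_contract).
Applying K to premise 1 (O(review_contract ⊃ seal_envelope)) and O(review_contract) yields O(seal_envelope).
Premise 5 is O(¬quarantine_host ⊃ ¬seal_envelope); contrapositively O(seal_envelope ⊃ quarantine_host). Since O(seal_envelope) holds, K gives O(quarantine_host).
The contrapositive of premise 8 (O(dim_lights ⊃ ¬quarantine_host)) is O(quarantine_host ⊃ ¬dim_lights), and O(quarantine_host) is already established, so O(¬dim_lights).
Premise 10, O(mute_channel ⊃ dim_lights), contraposes to O(¬dim_lights ⊃ ¬mute_channel); with O(¬dim_lights) we get O(¬mute_channel).
Premise 6 is O(¬mute_channel ⊃ sign_minutes); since O(¬mute_channel), deontic closure gives O(sign_minutes).
Yet premise 9 states O(¬sign_minutes).
We now have both O(sign_minutes) and O(¬sign_minutes) — sign_minutes is simultaneously obligatory and forbidden, violating the D-axiom.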